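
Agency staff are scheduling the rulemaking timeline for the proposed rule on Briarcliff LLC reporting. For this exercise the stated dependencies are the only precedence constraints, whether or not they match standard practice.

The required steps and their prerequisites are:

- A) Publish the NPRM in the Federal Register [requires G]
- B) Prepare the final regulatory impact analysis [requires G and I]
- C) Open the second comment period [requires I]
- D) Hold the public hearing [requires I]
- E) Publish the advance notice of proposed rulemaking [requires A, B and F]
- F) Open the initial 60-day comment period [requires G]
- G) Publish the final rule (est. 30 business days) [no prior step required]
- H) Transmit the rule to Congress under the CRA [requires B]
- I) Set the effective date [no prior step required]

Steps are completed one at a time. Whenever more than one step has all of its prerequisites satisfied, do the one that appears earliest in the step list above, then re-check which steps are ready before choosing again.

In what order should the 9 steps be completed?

G and I have no prerequisites; G is listed earlier, so G is first.
Now A, F and I have their prerequisites met. A is listed earlier, so A next.
Ready: F and I. F is listed earlier → F.
I is the only step now ready → I.
Ready: B, C and D. B is listed earlier → B.
Ready: C, D, E and H. C is listed earlier → C.
D, E and H are all available; D is listed earlier → D.
Ready: E and H. E is listed earlier → E.
That leaves H as the only ready step → H.

G, A, F, I, B, C, D, E, H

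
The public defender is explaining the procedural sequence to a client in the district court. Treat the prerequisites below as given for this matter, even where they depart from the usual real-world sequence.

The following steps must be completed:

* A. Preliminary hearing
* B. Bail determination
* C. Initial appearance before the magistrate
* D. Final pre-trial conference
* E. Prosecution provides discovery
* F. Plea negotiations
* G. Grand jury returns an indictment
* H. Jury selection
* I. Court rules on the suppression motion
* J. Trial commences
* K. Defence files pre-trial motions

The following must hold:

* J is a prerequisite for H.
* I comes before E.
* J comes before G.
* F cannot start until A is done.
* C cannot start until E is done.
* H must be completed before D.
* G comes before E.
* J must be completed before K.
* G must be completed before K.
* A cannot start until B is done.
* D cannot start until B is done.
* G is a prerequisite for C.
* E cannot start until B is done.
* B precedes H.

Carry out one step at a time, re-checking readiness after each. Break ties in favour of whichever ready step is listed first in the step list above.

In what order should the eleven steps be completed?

B, A, F, I, J, G, E, C, H, D, K

B, I and J have no prerequisites; B is listed earlier, so B is first.
Ready: A, I and J. A is listed earlier → A.
Ready: F, I and J. F is listed earlier → F.
I and J are both available; I is listed earlier → I.
Next only J has its prerequisites met → J.
Now G and H have their prerequisites met. G is listed earlier, so G next.
E and K now also ready, so the ready set is {E, H, K}; E is listed earlier → E.
C now also ready, so the ready set is {C, H, K}; C is listed earlier → C.
Now H and K have their prerequisites met. H is listed earlier, so H next.
D now also ready, so the ready set is {D, K}; D is listed earlier → D.
K is the only step now ready → K.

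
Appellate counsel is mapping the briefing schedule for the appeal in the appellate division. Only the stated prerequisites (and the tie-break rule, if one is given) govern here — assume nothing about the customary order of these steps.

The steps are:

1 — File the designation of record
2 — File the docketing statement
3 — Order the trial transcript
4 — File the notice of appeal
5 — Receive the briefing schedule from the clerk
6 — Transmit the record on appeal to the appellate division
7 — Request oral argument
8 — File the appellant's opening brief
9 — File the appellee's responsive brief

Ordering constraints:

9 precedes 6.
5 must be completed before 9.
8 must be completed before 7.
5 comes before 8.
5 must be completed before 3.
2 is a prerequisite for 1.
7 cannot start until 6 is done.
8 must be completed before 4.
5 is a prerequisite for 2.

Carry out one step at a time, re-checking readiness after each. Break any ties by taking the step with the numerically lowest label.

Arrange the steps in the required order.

5 is the only step with nothing outstanding, so it goes first.
2, 3, 8 and 9 are all available; 2 has the earlier label → 2.
1 now also ready, so the ready set is {1, 3, 8, 9}; 1 has the earlier label → 1.
Ready: 3, 8 and 9. 3 has the earlier label → 3.
8 and 9 are both available; 8 has the earlier label → 8.
4 now also ready, so the ready set is {4, 9}; 4 has the earlier label → 4.
9 is the only step now ready → 9.
That leaves 6 as the only ready step → 6.
That leaves 7 as the only ready step → 7.

5 2 1 3 8 4 9 6 7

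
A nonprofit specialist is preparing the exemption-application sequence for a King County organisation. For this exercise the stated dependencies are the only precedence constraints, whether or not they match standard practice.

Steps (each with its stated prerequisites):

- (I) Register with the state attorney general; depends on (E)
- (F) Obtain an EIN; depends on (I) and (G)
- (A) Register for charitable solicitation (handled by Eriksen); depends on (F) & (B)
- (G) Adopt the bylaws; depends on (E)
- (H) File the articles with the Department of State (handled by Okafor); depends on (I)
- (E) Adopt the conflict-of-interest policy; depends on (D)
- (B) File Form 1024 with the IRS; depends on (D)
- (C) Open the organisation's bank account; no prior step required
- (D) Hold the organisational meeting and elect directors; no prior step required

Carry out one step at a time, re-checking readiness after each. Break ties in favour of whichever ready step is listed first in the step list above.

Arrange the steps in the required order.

Nothing is required for (C) and (D). (C) is listed earlier → (C) first.
That leaves (D) as the only ready step → (D).
(E) and (B) are both available; (E) is listed earlier → (E).
(I), (G) and (B) are all available; (I) is listed earlier → (I).
(H) now also ready, so the ready set is {(G), (H), (B)}; (G) is listed earlier → (G).
Now (F), (H) and (B) have their prerequisites met. (F) is listed earlier, so (F) next.
Ready: (H) and (B). (H) is listed earlier → (H).
(B) needed (D), now all done → (B).
(A) needed (F) and (B), now all done → (A).

(C), (D), (E), (I), (G), (F), (H), (B), (A)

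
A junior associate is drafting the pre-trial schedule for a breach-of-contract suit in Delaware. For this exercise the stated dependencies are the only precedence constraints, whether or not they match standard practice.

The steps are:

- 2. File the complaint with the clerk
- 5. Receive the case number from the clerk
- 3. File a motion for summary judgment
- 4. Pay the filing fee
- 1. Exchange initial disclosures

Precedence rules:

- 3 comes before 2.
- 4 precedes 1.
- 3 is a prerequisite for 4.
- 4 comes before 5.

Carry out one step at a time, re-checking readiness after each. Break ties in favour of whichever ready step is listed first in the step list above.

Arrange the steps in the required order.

3 has no prerequisites → 3 first.
Ready: 2 and 4. 2 is listed earlier → 2.
Next only 4 has its prerequisites met → 4.
Ready: 5 and 1. 5 is listed earlier → 5.
Next only 1 has its prerequisites met → 1.

3 → 2 → 4 → 5 → 1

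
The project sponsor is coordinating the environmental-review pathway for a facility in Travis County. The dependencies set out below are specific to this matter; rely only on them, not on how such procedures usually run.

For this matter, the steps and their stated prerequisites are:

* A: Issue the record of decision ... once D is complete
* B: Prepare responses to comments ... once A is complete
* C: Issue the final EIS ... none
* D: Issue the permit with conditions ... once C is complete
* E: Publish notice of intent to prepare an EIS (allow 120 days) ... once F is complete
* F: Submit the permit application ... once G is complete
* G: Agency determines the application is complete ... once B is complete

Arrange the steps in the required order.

C, D, A, B, G, F, E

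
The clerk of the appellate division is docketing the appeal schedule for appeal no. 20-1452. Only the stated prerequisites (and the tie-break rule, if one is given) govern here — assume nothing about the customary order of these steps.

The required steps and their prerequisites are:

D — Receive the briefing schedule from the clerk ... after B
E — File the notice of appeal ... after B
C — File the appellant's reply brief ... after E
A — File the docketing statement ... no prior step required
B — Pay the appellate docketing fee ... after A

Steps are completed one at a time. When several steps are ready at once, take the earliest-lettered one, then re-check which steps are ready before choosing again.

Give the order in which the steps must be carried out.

A has no prerequisites → A first.
B needed A, now all done → B.
Ready: D and E. D has the earlier label → D.
That leaves E as the only ready step → E.
C needed E, now all done → C.

A → B → D → E → C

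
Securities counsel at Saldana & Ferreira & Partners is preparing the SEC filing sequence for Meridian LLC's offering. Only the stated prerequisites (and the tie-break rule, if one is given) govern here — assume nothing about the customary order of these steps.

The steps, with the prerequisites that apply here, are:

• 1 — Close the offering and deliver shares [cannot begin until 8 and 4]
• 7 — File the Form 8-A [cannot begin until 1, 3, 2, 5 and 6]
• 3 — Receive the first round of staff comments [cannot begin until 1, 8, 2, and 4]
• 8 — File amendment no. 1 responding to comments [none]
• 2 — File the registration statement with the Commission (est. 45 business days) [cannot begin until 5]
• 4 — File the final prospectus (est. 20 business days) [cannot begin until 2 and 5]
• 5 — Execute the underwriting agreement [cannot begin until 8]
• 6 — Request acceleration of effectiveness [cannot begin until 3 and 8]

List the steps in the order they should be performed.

Only 8 has no prerequisites, so it is first.
That leaves 5 as the only ready step → 5.
That leaves 2 as the only ready step → 2.
That leaves 4 as the only ready step → 4.
1 needed 8 and 4, now all done → 1.
3 needed 1, 8, 2 and 4, now all done → 3.
6 needed 3 and 8, now all done → 6.
That leaves 7 as the only ready step → 7.

8, 5, 2, 4, 1, 3, 6, 7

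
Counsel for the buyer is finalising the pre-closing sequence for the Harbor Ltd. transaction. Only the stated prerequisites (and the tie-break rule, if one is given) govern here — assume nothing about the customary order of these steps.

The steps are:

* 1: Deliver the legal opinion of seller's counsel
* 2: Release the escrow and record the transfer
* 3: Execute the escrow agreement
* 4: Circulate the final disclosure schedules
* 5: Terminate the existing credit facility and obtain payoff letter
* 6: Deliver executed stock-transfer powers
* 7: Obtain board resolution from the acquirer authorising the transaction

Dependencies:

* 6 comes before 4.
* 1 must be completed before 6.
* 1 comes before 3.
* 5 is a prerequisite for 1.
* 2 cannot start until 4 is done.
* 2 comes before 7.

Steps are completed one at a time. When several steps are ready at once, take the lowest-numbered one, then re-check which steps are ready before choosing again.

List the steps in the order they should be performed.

5, 1, 3, 6, 4, 2, 7

5 has no prerequisites → 5 first.
Next only 1 has its prerequisites met → 1.
Ready: 3 and 6. 3 has the earlier label → 3.
6 needed 1, now all done → 6.
Next only 4 has its prerequisites met → 4.
2 needed 4, now all done → 2.
7 is the only step now ready → 7.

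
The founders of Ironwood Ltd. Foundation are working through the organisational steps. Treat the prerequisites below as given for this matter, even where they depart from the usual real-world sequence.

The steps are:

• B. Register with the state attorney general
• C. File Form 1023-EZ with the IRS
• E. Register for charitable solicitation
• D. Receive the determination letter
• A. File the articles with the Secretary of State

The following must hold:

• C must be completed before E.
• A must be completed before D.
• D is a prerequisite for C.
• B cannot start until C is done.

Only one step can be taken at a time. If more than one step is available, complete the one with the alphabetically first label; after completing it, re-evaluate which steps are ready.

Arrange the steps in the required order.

A is the only step with nothing outstanding, so it goes first.
Next only D has its prerequisites met → D.
That leaves C as the only ready step → C.
Ready: B and E. B has the earlier label → B.
E needed C, now all done → E.

A, D, C, B, E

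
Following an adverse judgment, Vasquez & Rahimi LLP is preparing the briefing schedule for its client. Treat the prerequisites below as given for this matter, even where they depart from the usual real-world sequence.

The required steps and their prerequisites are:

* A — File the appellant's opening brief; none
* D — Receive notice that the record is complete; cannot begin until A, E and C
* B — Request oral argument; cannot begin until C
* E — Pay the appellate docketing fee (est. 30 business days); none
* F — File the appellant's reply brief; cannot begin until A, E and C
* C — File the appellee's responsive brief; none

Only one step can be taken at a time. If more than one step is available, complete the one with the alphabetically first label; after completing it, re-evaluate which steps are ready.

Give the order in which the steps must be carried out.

A, C and E have no prerequisites; A has the earlier label, so A is first.
Ready: C and E. C has the earlier label → C.
B now also ready, so the ready set is {B, E}; B has the earlier label → B.
Next only E has its prerequisites met → E.
Now D and F have their prerequisites met. D has the earlier label, so D next.
F needed A, C and E, now all done → F.

A C B E D F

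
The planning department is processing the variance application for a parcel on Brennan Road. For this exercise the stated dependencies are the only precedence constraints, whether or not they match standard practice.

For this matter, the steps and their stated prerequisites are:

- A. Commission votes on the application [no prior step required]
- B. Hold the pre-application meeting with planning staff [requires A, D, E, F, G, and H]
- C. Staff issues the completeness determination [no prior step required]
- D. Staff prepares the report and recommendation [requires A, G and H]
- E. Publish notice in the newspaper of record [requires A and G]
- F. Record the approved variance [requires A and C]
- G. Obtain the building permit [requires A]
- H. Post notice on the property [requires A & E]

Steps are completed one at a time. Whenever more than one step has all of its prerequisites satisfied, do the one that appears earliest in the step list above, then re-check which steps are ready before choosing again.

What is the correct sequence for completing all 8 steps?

Nothing is required for A and C. A is listed earlier → A first.
G now also ready, so the ready set is {C, G}; C is listed earlier → C.
Now F and G have their prerequisites met. F is listed earlier, so F next.
G needed A, now all done → G.
E is the only step now ready → E.
That leaves H as the only ready step → H.
D is the only step now ready → D.
Next only B has its prerequisites met → B.

A → C → F → G → E → H → D → B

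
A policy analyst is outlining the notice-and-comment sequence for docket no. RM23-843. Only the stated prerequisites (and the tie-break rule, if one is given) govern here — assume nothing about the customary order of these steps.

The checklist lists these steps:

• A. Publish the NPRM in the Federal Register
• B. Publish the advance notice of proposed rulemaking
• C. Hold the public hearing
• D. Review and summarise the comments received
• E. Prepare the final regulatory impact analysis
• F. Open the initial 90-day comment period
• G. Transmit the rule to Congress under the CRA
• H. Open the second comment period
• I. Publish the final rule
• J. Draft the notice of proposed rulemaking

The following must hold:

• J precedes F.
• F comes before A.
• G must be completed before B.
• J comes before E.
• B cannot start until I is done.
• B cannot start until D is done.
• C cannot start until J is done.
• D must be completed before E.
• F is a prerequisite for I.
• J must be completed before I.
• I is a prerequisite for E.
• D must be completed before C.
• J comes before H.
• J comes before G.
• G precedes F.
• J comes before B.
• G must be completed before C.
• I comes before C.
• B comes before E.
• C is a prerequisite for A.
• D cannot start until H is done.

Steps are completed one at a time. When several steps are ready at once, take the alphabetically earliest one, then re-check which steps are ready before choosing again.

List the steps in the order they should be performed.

J → G → F → H → D → I → B → C → A → E

J has no prerequisites → J first.
G and H are both available; G has the earlier label → G.
F now also ready, so the ready set is {F, H}; F has the earlier label → F.
I now also ready, so the ready set is {H, I}; H has the earlier label → H.
Now D and I have their prerequisites met. D has the earlier label, so D next.
I needed F and J, now all done → I.
Now B and C have their prerequisites met. B has the earlier label, so B next.
E now also ready, so the ready set is {C, E}; C has the earlier label → C.
A now also ready, so the ready set is {A, E}; A has the earlier label → A.
That leaves E as the only ready step → E.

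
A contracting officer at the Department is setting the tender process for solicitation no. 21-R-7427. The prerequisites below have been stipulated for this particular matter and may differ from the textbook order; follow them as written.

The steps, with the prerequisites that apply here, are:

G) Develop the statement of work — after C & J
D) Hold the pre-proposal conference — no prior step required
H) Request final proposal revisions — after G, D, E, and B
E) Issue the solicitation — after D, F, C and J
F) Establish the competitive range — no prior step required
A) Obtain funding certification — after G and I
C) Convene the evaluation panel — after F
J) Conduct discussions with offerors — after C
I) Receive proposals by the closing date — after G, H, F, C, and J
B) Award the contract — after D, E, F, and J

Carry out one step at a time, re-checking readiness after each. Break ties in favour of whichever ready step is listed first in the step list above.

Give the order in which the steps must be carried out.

D, F, C, J, G, E, B, H, I, A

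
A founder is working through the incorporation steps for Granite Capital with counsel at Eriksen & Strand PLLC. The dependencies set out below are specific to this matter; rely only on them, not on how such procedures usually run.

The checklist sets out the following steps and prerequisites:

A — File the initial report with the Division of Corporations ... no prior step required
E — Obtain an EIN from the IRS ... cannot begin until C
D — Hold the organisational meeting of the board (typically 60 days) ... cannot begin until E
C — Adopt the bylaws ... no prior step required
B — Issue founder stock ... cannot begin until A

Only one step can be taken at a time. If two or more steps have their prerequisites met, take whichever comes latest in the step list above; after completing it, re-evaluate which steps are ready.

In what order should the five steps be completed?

Nothing is required for C and A. C is listed later → C first.
E now also ready, so the ready set is {E, A}; E is listed later → E.
D now also ready, so the ready set is {D, A}; D is listed later → D.
That leaves A as the only ready step → A.
B needed A, now all done → B.

C E D A B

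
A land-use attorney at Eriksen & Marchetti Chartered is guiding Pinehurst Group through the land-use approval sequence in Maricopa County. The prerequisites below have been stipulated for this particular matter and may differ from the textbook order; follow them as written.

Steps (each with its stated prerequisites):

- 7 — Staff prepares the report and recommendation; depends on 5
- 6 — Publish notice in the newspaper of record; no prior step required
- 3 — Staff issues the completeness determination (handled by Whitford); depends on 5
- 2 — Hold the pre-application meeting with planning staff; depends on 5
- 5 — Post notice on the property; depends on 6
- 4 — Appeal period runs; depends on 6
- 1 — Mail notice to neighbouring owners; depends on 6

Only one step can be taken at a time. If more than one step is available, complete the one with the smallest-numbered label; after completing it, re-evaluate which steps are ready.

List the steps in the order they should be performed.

6 is the only step with nothing outstanding, so it goes first.
Now 1, 4 and 5 have their prerequisites met. 1 has the earlier label, so 1 next.
4 and 5 are both available; 4 has the earlier label → 4.
That leaves 5 as the only ready step → 5.
Ready: 2, 3 and 7. 2 has the earlier label → 2.
3 and 7 are both available; 3 has the earlier label → 3.
7 needed 5, now all done → 7.

6, 1, 4, 5, 2, 3, 7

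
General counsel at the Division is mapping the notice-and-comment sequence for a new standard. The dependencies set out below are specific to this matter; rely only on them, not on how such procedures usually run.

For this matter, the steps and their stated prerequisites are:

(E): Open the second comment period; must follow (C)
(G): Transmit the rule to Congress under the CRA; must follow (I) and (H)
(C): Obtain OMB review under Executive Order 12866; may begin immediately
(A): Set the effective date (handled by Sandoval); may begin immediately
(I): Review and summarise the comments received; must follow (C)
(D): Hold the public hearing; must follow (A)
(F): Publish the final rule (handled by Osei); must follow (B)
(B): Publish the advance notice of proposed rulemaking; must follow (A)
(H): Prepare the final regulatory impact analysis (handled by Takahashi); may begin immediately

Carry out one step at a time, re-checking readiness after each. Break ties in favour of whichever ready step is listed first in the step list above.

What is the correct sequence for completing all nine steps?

(C), (E), (A), (I), (D), (B), (F), (H), (G)

Nothing is required for (C), (A) and (H). (C) is listed earlier → (C) first.
Now (E), (A), (I) and (H) have their prerequisites met. (E) is listed earlier, so (E) next.
Now (A), (I) and (H) have their prerequisites met. (A) is listed earlier, so (A) next.
(I), (D), (B) and (H) are all available; (I) is listed earlier → (I).
Ready: (D), (B) and (H). (D) is listed earlier → (D).
Now (B) and (H) have their prerequisites met. (B) is listed earlier, so (B) next.
(F) now also ready, so the ready set is {(F), (H)}; (F) is listed earlier → (F).
Next only (H) has its prerequisites met → (H).
That leaves (G) as the only ready step → (G).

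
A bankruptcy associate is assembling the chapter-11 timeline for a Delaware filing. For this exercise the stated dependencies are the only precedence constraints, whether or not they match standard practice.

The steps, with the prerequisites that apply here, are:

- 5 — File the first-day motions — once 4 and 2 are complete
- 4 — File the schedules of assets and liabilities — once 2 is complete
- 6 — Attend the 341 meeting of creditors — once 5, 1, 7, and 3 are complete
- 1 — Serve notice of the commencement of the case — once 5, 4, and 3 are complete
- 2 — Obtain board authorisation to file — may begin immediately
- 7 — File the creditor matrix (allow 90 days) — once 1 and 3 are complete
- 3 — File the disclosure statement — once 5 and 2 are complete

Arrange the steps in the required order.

Only 2 has no prerequisites, so it is first.
4 needed 2, now all done → 4.
5 needed 4 and 2, now all done → 5.
3 needed 5 and 2, now all done → 3.
1 is the only step now ready → 1.
7 is the only step now ready → 7.
That leaves 6 as the only ready step → 6.

2 → 4 → 5 → 3 → 1 → 7 → 6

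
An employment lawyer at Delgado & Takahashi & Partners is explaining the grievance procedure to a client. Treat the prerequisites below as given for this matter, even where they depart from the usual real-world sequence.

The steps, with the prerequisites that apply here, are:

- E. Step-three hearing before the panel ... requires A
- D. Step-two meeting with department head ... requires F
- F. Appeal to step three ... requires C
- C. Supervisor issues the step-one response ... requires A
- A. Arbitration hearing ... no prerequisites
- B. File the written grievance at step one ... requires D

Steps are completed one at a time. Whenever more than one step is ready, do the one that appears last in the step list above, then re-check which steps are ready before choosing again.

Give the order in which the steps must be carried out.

A, C, F, D, B, E

A is the only step with nothing outstanding, so it goes first.
Now C and E have their prerequisites met. C is listed later, so C next.
Ready: F and E. F is listed later → F.
D now also ready, so the ready set is {D, E}; D is listed later → D.
B and E are both available; B is listed later → B.
That leaves E as the only ready step → E.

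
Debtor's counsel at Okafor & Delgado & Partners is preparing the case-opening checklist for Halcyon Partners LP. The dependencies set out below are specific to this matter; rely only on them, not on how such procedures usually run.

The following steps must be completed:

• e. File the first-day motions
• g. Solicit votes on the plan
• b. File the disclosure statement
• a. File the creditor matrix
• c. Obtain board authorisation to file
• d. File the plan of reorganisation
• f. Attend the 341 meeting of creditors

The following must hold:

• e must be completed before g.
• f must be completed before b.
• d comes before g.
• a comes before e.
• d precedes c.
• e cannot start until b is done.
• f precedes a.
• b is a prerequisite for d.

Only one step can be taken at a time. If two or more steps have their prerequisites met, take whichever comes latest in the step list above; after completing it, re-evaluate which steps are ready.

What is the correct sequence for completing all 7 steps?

f → a → b → d → c → e → g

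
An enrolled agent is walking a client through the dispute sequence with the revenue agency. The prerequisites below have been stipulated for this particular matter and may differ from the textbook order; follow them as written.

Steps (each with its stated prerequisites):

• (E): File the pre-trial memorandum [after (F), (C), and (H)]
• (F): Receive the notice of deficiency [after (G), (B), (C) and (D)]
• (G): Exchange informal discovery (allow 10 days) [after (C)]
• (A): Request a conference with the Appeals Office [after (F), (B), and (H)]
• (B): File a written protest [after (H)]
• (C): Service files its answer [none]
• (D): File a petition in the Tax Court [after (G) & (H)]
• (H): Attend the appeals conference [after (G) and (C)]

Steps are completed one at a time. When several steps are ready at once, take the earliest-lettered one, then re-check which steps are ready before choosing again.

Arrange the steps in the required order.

(C) is the only step with nothing outstanding, so it goes first.
That leaves (G) as the only ready step → (G).
(H) needed (C) and (G), now all done → (H).
Ready: (B) and (D). (B) has the earlier label → (B).
(D) is the only step now ready → (D).
(F) needed (B), (C), (D) and (G), now all done → (F).
(A) and (E) are both available; (A) has the earlier label → (A).
That leaves (E) as the only ready step → (E).

(C), (G), (H), (B), (D), (F), (A), (E)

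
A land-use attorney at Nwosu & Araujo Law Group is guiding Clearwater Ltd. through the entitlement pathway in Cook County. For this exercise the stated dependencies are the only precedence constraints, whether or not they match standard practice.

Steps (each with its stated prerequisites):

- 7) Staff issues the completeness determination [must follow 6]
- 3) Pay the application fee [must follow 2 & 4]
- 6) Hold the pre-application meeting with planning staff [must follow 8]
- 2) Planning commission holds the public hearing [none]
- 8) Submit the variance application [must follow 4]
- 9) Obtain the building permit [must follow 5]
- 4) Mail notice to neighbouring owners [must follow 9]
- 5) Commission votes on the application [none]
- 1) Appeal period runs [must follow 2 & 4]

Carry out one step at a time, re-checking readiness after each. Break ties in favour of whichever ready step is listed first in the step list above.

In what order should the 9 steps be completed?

2 → 5 → 9 → 4 → 3 → 8 → 6 → 7 → 1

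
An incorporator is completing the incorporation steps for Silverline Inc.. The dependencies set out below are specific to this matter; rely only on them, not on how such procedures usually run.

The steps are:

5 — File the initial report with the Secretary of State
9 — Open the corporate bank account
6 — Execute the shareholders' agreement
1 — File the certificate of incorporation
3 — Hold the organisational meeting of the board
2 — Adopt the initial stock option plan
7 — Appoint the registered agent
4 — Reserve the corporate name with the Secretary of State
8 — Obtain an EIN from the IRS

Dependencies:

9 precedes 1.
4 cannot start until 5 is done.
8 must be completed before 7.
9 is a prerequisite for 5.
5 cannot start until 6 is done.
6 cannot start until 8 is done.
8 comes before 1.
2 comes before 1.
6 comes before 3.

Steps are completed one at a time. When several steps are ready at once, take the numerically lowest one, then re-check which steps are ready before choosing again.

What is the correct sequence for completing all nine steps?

2, 8, 6, 3, 7, 9, 1, 5, 4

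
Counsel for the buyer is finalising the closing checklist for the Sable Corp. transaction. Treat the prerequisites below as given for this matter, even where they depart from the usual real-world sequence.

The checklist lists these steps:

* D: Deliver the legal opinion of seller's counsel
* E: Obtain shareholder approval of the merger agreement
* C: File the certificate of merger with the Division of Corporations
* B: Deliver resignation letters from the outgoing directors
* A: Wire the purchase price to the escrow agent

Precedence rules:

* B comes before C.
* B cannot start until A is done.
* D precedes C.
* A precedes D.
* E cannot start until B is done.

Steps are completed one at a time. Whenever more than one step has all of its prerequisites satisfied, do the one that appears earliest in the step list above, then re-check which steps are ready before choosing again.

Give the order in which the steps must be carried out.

A, D, B, E, C

A is the only step with nothing outstanding, so it goes first.
Now D and B have their prerequisites met. D is listed earlier, so D next.
That leaves B as the only ready step → B.
Ready: E and C. E is listed earlier → E.
C needed D and B, now all done → C.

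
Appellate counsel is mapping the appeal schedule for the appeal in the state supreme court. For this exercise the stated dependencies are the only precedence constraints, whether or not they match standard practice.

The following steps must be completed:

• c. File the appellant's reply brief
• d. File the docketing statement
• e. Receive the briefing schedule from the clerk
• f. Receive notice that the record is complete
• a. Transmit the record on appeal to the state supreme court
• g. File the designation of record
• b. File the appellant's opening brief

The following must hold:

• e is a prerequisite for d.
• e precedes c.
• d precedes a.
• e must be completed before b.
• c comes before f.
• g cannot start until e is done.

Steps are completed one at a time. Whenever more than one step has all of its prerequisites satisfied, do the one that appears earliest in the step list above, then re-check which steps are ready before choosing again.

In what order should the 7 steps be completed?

Only e has no prerequisites, so it is first.
c, d, g and b are all available; c is listed earlier → c.
Ready: d, f, g and b. d is listed earlier → d.
Now f, a, g and b have their prerequisites met. f is listed earlier, so f next.
Now a, g and b have their prerequisites met. a is listed earlier, so a next.
g and b are both available; g is listed earlier → g.
b needed e, now all done → b.

e, c, d, f, a, g, b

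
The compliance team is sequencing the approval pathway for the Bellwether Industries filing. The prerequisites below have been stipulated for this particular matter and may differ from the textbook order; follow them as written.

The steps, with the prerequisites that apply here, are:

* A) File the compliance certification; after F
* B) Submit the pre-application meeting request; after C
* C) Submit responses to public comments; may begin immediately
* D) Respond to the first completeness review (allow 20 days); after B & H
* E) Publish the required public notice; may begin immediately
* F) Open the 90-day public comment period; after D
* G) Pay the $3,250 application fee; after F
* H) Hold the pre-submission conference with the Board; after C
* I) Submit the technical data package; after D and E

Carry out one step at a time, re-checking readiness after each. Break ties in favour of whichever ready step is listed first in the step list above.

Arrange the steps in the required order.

C → B → E → H → D → F → A → G → I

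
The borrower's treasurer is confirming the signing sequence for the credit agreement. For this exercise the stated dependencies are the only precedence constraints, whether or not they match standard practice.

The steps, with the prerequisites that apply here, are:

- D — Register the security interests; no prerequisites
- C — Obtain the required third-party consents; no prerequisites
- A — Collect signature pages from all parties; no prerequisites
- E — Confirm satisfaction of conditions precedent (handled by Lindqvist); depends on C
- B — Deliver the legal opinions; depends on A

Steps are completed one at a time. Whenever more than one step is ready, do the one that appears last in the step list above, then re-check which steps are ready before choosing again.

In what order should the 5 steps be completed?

Nothing is required for A, C and D. A is listed later → A first.
Ready: B, C and D. B is listed later → B.
C and D are both available; C is listed later → C.
E now also ready, so the ready set is {E, D}; E is listed later → E.
That leaves D as the only ready step → D.

A, B, C, E, D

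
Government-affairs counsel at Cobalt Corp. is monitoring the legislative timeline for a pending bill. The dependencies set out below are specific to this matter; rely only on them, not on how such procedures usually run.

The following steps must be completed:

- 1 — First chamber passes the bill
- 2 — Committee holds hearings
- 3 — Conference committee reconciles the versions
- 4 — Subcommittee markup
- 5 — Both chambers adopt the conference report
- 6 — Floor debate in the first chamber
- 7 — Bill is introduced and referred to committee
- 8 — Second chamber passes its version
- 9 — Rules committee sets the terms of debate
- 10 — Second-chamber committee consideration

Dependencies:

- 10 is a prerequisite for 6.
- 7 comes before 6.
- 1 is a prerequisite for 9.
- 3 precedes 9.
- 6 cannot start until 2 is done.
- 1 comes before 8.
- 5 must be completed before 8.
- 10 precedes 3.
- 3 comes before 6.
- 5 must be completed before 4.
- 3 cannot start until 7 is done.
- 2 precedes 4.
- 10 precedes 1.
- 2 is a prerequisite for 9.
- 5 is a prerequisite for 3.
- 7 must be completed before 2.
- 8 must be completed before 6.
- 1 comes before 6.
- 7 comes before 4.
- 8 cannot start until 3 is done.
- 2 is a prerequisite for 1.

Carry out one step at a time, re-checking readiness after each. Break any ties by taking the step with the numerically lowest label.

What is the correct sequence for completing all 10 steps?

5 7 2 4 10 1 3 8 6 9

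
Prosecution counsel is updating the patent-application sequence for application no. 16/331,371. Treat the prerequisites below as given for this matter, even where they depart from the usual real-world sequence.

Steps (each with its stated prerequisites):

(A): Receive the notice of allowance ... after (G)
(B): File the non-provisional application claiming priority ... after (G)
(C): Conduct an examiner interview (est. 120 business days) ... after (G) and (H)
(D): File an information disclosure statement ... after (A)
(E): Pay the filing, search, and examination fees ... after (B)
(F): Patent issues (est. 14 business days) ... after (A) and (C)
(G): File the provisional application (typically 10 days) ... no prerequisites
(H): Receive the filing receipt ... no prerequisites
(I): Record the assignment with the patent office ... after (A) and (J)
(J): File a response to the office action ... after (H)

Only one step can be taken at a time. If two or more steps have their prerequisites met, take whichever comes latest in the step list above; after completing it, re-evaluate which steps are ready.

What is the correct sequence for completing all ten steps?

(H), (J), (G), (C), (B), (E), (A), (I), (F), (D)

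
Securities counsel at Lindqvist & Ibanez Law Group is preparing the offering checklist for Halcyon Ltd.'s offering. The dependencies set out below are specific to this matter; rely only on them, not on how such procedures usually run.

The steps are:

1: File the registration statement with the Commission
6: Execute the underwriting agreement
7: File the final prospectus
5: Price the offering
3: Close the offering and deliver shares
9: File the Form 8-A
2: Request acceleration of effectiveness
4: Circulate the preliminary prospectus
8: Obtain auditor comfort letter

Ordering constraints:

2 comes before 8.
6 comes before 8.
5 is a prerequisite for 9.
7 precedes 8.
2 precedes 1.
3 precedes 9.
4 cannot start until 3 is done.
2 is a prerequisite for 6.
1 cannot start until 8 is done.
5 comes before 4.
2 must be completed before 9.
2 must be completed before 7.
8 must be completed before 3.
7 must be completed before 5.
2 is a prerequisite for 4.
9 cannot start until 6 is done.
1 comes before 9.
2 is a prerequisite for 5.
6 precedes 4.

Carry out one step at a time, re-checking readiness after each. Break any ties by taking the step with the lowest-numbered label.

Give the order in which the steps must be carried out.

2, 6, 7, 5, 8, 1, 3, 4, 9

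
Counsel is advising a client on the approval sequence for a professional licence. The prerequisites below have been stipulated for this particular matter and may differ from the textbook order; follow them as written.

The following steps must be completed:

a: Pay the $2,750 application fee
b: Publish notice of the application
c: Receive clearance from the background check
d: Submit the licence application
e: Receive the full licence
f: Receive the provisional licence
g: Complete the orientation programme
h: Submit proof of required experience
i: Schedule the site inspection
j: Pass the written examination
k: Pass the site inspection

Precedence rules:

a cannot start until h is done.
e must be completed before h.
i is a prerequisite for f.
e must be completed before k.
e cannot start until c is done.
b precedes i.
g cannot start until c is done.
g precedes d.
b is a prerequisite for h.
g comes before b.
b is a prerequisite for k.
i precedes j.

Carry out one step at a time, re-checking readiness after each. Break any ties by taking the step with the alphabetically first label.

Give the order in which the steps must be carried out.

c has no prerequisites → c first.
Now e and g have their prerequisites met. e has the earlier label, so e next.
g is the only step now ready → g.
Ready: b and d. b has the earlier label → b.
h, i and k now also ready, so the ready set is {d, h, i, k}; d has the earlier label → d.
Now h, i and k have their prerequisites met. h has the earlier label, so h next.
a now also ready, so the ready set is {a, i, k}; a has the earlier label → a.
Ready: i and k. i has the earlier label → i.
f, j and k are all available; f has the earlier label → f.
Ready: j and k. j has the earlier label → j.
k needed b and e, now all done → k.

c → e → g → b → d → h → a → i → f → j → k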